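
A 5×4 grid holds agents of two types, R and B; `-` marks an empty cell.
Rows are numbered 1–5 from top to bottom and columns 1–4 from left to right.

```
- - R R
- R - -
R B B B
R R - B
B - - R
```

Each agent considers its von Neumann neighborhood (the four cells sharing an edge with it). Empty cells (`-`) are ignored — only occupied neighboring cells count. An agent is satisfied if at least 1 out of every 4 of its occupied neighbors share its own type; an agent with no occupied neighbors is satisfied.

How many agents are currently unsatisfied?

3

(1,3)R 1/1 satisfied
(1,4)R 1/1 satisfied
(2,2)R 0/1 not
(3,1)R 1/2 satisfied
(3,2)B 1/4 satisfied
(3,3)B 2/2 satisfied
(3,4)B 2/2 satisfied
(4,1)R 2/3 satisfied
(4,2)R 1/2 satisfied
(4,4)B 1/2 satisfied
(5,1)B 0/1 not
(5,4)R 0/1 not
Unsatisfied: (2,2), (5,1), (5,4) — 3 in total.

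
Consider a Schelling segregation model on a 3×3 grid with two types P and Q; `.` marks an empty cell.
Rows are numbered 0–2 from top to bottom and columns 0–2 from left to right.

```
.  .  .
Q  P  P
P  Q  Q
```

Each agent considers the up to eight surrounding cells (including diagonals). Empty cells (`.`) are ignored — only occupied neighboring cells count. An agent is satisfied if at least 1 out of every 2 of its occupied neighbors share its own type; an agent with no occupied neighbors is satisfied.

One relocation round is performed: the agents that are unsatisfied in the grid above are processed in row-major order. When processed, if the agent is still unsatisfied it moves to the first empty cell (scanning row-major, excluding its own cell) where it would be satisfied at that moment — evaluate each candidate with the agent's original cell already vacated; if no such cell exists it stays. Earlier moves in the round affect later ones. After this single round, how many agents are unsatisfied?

1

Initially unsatisfied (in order): (1,0), (1,1), (1,2), (2,0), (2,1), (2,2).
  (1,0): no empty cell satisfies it; stays.
  (1,1) → (0,1).
  (1,2) → (0,0).
  (2,0) → (0,2).
  (2,1): now satisfied by earlier moves; stays.
  (2,2): now satisfied by earlier moves; stays.
Resulting grid:
P P P
Q . .
. Q Q
Unsatisfied now: (1,0).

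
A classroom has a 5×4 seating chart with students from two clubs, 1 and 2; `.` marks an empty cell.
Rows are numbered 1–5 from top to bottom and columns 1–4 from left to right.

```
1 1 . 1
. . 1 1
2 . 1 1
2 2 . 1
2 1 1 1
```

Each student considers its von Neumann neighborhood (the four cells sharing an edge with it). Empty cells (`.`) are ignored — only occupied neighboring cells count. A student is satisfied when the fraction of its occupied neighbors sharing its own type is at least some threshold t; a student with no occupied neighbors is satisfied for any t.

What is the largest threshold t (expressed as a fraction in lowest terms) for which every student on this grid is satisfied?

1/3

(1,1)1 1/1
(1,2)1 1/1
(1,4)1 1/1
(2,3)1 2/2
(2,4)1 3/3
(3,1)2 1/1
(3,3)1 2/2
(3,4)1 3/3
(4,1)2 3/3
(4,2)2 1/2
(4,4)1 2/2
(5,1)2 1/2
(5,2)1 1/3
(5,3)1 2/2
(5,4)1 2/2
The smallest same-type fraction is 1/3 at (5,2), which reduces to 1/3. Any threshold above that leaves this student unsatisfied.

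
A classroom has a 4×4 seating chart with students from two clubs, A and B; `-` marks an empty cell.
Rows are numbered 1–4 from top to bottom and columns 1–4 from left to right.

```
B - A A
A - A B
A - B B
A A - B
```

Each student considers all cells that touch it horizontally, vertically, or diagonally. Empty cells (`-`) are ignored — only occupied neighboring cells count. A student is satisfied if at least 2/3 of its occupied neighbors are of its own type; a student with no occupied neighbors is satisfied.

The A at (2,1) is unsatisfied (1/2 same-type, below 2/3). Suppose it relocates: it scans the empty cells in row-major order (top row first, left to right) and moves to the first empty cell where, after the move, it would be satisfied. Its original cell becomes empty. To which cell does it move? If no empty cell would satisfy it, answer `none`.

(1,2)

Vacating (2,1). Empty cells in order:
  (1,2): 2/3 same-type → satisfied — stop here.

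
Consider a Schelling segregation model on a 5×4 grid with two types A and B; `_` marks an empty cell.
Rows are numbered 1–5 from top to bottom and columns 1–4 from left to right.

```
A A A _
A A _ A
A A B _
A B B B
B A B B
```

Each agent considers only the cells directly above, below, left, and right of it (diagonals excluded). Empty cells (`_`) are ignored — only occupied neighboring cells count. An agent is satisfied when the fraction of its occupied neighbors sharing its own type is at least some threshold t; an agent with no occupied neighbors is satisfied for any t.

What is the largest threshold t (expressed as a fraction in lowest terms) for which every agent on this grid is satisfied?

0/1

(1,1)A 2/2
(1,2)A 3/3
(1,3)A 1/1
(2,1)A 3/3
(2,2)A 3/3
(2,4)A — no occupied neighbors
(3,1)A 3/3
(3,2)A 2/4
(3,3)B 1/2
(4,1)A 1/3
(4,2)B 1/4
(4,3)B 4/4
(4,4)B 2/2
(5,1)B 0/2
(5,2)A 0/3
(5,3)B 2/3
(5,4)B 2/2
The smallest same-type fraction is 0/2 at (5,1), which reduces to 0/1. Any threshold above that leaves this agent unsatisfied.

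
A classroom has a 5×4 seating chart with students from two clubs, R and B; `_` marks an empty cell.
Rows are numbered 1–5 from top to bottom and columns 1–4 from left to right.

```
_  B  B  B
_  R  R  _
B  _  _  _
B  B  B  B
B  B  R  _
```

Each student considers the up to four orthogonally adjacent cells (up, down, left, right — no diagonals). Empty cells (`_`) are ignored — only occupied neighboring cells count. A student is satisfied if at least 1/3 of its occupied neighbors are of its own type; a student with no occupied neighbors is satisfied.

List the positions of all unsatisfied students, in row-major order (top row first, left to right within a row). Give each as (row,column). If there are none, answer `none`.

(5,3)

Row 1: (1,2)B 1/2 ok · (1,3)B 2/3 ok · (1,4)B 1/1 ok
Row 2: (2,2)R 1/2 ok · (2,3)R 1/2 ok
Row 3: (3,1)B 1/1 ok
Row 4: (4,1)B 3/3 ok · (4,2)B 3/3 ok · (4,3)B 2/3 ok · (4,4)B 1/1 ok
Row 5: (5,1)B 2/2 ok · (5,2)B 2/3 ok · (5,3)R 0/2 unhappy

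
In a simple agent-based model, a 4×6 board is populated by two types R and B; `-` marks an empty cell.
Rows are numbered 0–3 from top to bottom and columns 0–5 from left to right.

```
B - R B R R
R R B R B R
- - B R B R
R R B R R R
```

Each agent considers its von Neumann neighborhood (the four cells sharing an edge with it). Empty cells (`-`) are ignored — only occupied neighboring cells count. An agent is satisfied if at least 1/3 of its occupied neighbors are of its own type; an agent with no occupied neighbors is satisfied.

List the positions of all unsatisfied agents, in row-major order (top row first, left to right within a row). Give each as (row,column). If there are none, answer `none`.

(0,0)B 0/1 not
(0,2)R 0/2 not
(0,3)B 0/3 not
(0,4)R 1/3 satisfied
(0,5)R 2/2 satisfied
(1,0)R 1/2 satisfied
(1,1)R 1/2 satisfied
(1,2)B 1/4 not
(1,3)R 1/4 not
(1,4)B 1/4 not
(1,5)R 2/3 satisfied
(2,2)B 2/3 satisfied
(2,3)R 2/4 satisfied
(2,4)B 1/4 not
(2,5)R 2/3 satisfied
(3,0)R 1/1 satisfied
(3,1)R 1/2 satisfied
(3,2)B 1/3 satisfied
(3,3)R 2/3 satisfied
(3,4)R 2/3 satisfied
(3,5)R 2/2 satisfied

(0,0), (0,2), (0,3), (1,2), (1,3), (1,4), (2,4)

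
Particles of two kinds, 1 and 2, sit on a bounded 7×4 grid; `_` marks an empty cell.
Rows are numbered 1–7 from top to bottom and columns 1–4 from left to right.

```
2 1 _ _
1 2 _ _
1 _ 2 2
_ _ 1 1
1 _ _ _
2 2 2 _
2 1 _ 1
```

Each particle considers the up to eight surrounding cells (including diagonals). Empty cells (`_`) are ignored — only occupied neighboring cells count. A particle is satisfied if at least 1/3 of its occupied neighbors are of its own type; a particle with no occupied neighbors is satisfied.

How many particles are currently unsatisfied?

Row 1: (1,1)2 1/3 satisfied · (1,2)1 1/3 satisfied
Row 2: (2,1)1 2/4 satisfied · (2,2)2 2/5 satisfied
Row 3: (3,1)1 1/2 satisfied · (3,3)2 2/4 satisfied · (3,4)2 1/3 satisfied
Row 4: (4,3)1 1/3 satisfied · (4,4)1 1/3 satisfied
Row 5: (5,1)1 0/2 not
Row 6: (6,1)2 2/4 satisfied · (6,2)2 3/5 satisfied · (6,3)2 1/3 satisfied
Row 7: (7,1)2 2/3 satisfied · (7,2)1 0/4 not · (7,4)1 0/1 not
Unsatisfied: (5,1), (7,2), (7,4) — 3 in total.

3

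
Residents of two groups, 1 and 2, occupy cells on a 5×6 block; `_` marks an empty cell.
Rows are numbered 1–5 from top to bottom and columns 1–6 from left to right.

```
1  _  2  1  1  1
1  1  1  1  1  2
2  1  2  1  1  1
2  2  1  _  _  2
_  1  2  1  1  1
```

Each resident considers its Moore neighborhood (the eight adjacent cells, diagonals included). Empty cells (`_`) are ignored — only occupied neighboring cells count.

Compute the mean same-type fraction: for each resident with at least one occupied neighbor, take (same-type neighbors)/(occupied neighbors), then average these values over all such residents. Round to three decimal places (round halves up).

(1,1)1 2/2
(1,3)2 0/4
(1,4)1 4/5
(1,5)1 4/5
(1,6)1 2/3
(2,1)1 3/4
(2,2)1 4/7
(2,3)1 5/7
(2,4)1 6/8
(2,5)1 7/8
(2,6)2 0/5
(3,1)2 2/5
(3,2)1 4/8
(3,3)2 1/7
(3,4)1 5/6
(3,5)1 4/6
(3,6)1 2/4
(4,1)2 2/4
(4,2)2 4/7
(4,3)1 4/7
(4,6)2 0/4
(5,2)1 1/4
(5,3)2 1/4
(5,4)1 2/3
(5,5)1 2/3
(5,6)1 1/2
Sum over 26 residents: 2/2 + 0/4 + 4/5 + 4/5 + 2/3 + 3/4 + 4/7 + 5/7 + 6/8 + 7/8 + 0/5 + 2/5 + 4/8 + 1/7 + 5/6 + 4/6 + 2/4 + 2/4 + 4/7 + 4/7 + 0/4 + 1/4 + 1/4 + 2/3 + 2/3 + 1/2 = 781/56; mean = 781/56 ÷ 26 = 781/1456 = 0.536401… → 0.536.

0.536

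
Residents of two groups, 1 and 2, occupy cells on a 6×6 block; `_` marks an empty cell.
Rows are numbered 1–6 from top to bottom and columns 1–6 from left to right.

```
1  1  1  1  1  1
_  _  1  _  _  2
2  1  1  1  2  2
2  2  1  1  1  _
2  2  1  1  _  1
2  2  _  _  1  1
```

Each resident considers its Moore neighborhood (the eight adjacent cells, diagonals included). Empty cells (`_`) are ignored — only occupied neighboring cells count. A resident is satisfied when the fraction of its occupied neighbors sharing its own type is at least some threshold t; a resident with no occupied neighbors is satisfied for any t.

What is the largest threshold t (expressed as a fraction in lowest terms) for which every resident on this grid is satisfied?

2/5

(1,1)1 1/1
(1,2)1 3/3
(1,3)1 3/3
(1,4)1 3/3
(1,5)1 2/3
(1,6)1 1/2
(2,3)1 6/6
(2,6)2 2/4
(3,1)2 2/3
(3,2)1 3/6
(3,3)1 5/6
(3,4)1 5/6
(3,5)2 2/5
(3,6)2 2/3
(4,1)2 4/5
(4,2)2 4/8
(4,3)1 6/8
(4,4)1 6/7
(4,5)1 4/6
(5,1)2 5/5
(5,2)2 5/7
(5,3)1 3/6
(5,4)1 5/5
(5,6)1 3/3
(6,1)2 3/3
(6,2)2 3/4
(6,5)1 3/3
(6,6)1 2/2
The smallest same-type fraction is 2/5 at (3,5), which reduces to 2/5. Any threshold above that leaves this resident unsatisfied.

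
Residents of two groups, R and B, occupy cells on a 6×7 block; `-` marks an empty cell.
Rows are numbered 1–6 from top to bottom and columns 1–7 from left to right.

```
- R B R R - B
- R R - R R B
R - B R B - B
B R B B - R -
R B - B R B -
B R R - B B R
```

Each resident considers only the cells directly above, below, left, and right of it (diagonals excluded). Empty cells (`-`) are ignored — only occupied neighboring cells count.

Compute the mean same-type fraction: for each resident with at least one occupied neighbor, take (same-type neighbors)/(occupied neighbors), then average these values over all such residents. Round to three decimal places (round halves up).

0.392

Row 1: (1,2)R 1/2 · (1,3)B 0/3 · (1,4)R 1/2 · (1,5)R 2/2 · (1,7)B 1/1
Row 2: (2,2)R 2/2 · (2,3)R 1/3 · (2,5)R 2/3 · (2,6)R 1/2 · (2,7)B 2/3
Row 3: (3,1)R 0/1 · (3,3)B 1/3 · (3,4)R 0/3 · (3,5)B 0/2 · (3,7)B 1/1
Row 4: (4,1)B 0/3 · (4,2)R 0/3 · (4,3)B 2/3 · (4,4)B 2/3 · (4,6)R 0/1
Row 5: (5,1)R 0/3 · (5,2)B 0/3 · (5,4)B 1/2 · (5,5)R 0/3 · (5,6)B 1/3
Row 6: (6,1)B 0/2 · (6,2)R 1/3 · (6,3)R 1/1 · (6,5)B 1/2 · (6,6)B 2/3 · (6,7)R 0/1
Sum over 31 residents: 1/2 + 0/3 + 1/2 + 2/2 + 1/1 + 2/2 + 1/3 + 2/3 + 1/2 + 2/3 + 0/1 + 1/3 + 0/3 + 0/2 + 1/1 + 0/3 + 0/3 + 2/3 + 2/3 + 0/1 + 0/3 + 0/3 + 1/2 + 0/3 + 1/3 + 0/2 + 1/3 + 1/1 + 1/2 + 2/3 + 0/1 = 73/6; mean = 73/6 ÷ 31 = 73/186 = 0.392473… → 0.392.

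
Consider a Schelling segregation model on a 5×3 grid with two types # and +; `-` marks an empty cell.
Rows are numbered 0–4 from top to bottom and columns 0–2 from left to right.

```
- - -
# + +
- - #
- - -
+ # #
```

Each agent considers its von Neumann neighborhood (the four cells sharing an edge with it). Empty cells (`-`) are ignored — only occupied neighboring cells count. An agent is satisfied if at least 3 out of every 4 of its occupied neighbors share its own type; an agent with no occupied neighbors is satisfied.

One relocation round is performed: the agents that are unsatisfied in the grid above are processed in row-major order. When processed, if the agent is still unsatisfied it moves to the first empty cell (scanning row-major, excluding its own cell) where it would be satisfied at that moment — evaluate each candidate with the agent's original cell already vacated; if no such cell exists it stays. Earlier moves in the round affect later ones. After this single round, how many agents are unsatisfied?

Initially unsatisfied (in order): (1,0), (1,1), (1,2), (2,2), (4,0), (4,1).
  (1,0) → (0,0).
  (1,1): now satisfied by earlier moves; stays.
  (1,2) → (0,2).
  (2,2): now satisfied by earlier moves; stays.
  (4,0) → (2,0).
  (4,1): now satisfied by earlier moves; stays.
Resulting grid:
# - +
- + -
+ - #
- - -
- # #
All satisfied now.

0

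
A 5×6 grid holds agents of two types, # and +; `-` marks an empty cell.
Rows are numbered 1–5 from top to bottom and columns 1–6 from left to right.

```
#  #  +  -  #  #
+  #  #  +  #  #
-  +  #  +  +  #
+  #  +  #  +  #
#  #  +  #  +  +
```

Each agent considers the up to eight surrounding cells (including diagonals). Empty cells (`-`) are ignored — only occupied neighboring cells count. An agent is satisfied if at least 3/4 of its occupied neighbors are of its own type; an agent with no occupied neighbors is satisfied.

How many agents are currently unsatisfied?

Row 1: (1,1)# 2/3 unhappy · (1,2)# 3/5 unhappy · (1,3)+ 1/4 unhappy · (1,5)# 3/4 ok · (1,6)# 3/3 ok
Row 2: (2,1)+ 1/4 unhappy · (2,2)# 4/7 unhappy · (2,3)# 3/7 unhappy · (2,4)+ 3/7 unhappy · (2,5)# 4/7 unhappy · (2,6)# 4/5 ok
Row 3: (3,2)+ 3/7 unhappy · (3,3)# 4/8 unhappy · (3,4)+ 4/8 unhappy · (3,5)+ 3/8 unhappy · (3,6)# 3/5 unhappy
Row 4: (4,1)+ 1/4 unhappy · (4,2)# 3/7 unhappy · (4,3)+ 3/8 unhappy · (4,4)# 2/8 unhappy · (4,5)+ 4/8 unhappy · (4,6)# 1/5 unhappy
Row 5: (5,1)# 2/3 unhappy · (5,2)# 2/5 unhappy · (5,3)+ 1/5 unhappy · (5,4)# 1/5 unhappy · (5,5)+ 2/5 unhappy · (5,6)+ 2/3 unhappy
Unsatisfied: (1,1), (1,2), (1,3), (2,1), (2,2), (2,3), (2,4), (2,5), (3,2), (3,3), (3,4), (3,5), (3,6), (4,1), (4,2), (4,3), (4,4), (4,5), (4,6), (5,1), (5,2), (5,3), (5,4), (5,5), (5,6) — 25 in total.

25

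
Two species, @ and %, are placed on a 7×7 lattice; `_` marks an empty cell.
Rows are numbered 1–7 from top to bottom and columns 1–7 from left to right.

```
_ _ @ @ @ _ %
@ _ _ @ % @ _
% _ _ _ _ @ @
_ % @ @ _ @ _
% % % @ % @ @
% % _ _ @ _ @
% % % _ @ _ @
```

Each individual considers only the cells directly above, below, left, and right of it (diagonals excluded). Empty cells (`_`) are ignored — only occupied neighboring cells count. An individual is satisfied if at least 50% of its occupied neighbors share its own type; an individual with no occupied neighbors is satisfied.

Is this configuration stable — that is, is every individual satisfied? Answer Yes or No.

No

Row 1: (1,3)@ 1/1 ✓ · (1,4)@ 3/3 ✓ · (1,5)@ 1/2 ✓ · (1,7)% 0/0 ✓
Row 2: (2,1)@ 0/1 ✗ · (2,4)@ 1/2 ✓ · (2,5)% 0/3 ✗ · (2,6)@ 1/2 ✓
Row 3: (3,1)% 0/1 ✗ · (3,6)@ 3/3 ✓ · (3,7)@ 1/1 ✓
Row 4: (4,2)% 1/2 ✓ · (4,3)@ 1/3 ✗ · (4,4)@ 2/2 ✓ · (4,6)@ 2/2 ✓
Row 5: (5,1)% 2/2 ✓ · (5,2)% 4/4 ✓ · (5,3)% 1/3 ✗ · (5,4)@ 1/3 ✗ · (5,5)% 0/3 ✗ · (5,6)@ 2/3 ✓ · (5,7)@ 2/2 ✓
Row 6: (6,1)% 3/3 ✓ · (6,2)% 3/3 ✓ · (6,5)@ 1/2 ✓ · (6,7)@ 2/2 ✓
Row 7: (7,1)% 2/2 ✓ · (7,2)% 3/3 ✓ · (7,3)% 1/1 ✓ · (7,5)@ 1/1 ✓ · (7,7)@ 1/1 ✓
For instance (2,1) has only 0/1 same-type neighbors, below 1/2.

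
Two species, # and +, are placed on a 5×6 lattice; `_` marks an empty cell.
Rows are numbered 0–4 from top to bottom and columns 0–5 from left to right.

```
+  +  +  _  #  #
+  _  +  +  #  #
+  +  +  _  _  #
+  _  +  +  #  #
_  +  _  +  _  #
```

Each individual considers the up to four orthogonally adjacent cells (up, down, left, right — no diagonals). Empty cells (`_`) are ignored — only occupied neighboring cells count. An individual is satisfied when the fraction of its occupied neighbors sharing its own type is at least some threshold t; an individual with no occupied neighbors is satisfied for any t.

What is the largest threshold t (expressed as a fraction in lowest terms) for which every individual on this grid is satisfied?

1/2

(0,0)+ 2/2
(0,1)+ 2/2
(0,2)+ 2/2
(0,4)# 2/2
(0,5)# 2/2
(1,0)+ 2/2
(1,2)+ 3/3
(1,3)+ 1/2
(1,4)# 2/3
(1,5)# 3/3
(2,0)+ 3/3
(2,1)+ 2/2
(2,2)+ 3/3
(2,5)# 2/2
(3,0)+ 1/1
(3,2)+ 2/2
(3,3)+ 2/3
(3,4)# 1/2
(3,5)# 3/3
(4,1)+ — no occupied neighbors
(4,3)+ 1/1
(4,5)# 1/1
The smallest same-type fraction is 1/2 at (1,3), which reduces to 1/2. Any threshold above that leaves this individual unsatisfied.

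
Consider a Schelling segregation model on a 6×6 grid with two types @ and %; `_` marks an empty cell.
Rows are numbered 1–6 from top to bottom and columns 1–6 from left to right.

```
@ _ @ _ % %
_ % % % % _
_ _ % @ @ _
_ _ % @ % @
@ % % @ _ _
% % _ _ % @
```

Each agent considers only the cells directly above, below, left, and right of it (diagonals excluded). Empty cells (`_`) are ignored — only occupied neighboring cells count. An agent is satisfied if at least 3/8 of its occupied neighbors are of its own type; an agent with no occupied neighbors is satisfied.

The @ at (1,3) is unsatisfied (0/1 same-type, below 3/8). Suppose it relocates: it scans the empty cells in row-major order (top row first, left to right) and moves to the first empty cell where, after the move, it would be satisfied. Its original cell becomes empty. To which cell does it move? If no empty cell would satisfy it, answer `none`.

(1,2)

Vacating (1,3). Empty cells in order:
  (1,2): 1/2 same-type → satisfied — stop here.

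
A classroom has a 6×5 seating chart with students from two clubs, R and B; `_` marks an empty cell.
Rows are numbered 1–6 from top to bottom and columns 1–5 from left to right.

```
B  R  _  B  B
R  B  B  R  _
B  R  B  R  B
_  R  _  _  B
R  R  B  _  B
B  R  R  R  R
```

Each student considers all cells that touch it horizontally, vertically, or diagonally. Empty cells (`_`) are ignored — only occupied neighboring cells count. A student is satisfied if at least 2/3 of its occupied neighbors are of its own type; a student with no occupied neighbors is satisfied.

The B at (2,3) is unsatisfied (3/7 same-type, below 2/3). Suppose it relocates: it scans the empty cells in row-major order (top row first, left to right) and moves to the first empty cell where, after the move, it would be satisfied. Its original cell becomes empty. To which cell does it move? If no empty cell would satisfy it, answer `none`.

(4,4)

Vacating (2,3). Empty cells in order:
  (1,3): 2/4 same-type → still unsatisfied.
  (2,5): 3/5 same-type → still unsatisfied.
  (4,1): 1/5 same-type → still unsatisfied.
  (4,3): 2/6 same-type → still unsatisfied.
  (4,4): 5/6 same-type → satisfied — stop here.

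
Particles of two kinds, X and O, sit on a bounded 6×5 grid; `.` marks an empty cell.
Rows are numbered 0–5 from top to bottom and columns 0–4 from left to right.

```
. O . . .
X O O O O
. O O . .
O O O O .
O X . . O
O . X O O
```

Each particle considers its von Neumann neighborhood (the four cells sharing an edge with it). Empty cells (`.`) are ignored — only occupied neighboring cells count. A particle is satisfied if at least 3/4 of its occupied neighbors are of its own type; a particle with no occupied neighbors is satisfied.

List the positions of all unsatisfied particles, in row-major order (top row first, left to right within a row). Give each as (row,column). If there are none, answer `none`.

Row 0: (0,1)O 1/1 ok
Row 1: (1,0)X 0/1 unhappy · (1,1)O 3/4 ok · (1,2)O 3/3 ok · (1,3)O 2/2 ok · (1,4)O 1/1 ok
Row 2: (2,1)O 3/3 ok · (2,2)O 3/3 ok
Row 3: (3,0)O 2/2 ok · (3,1)O 3/4 ok · (3,2)O 3/3 ok · (3,3)O 1/1 ok
Row 4: (4,0)O 2/3 unhappy · (4,1)X 0/2 unhappy · (4,4)O 1/1 ok
Row 5: (5,0)O 1/1 ok · (5,2)X 0/1 unhappy · (5,3)O 1/2 unhappy · (5,4)O 2/2 ok

(1,0), (4,0), (4,1), (5,2), (5,3)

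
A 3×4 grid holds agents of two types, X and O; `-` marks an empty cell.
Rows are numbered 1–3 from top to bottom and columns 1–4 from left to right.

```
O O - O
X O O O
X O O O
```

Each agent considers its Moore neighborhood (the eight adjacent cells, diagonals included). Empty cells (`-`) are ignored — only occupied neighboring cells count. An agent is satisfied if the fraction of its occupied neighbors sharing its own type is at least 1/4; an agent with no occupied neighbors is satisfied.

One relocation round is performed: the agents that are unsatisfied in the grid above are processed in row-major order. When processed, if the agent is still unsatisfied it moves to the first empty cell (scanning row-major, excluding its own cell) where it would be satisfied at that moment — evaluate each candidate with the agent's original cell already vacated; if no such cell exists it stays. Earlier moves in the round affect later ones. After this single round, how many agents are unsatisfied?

Initially unsatisfied (in order): (2,1).
  (2,1): no empty cell satisfies it; stays.
Resulting grid:
O O - O
X O O O
X O O O
Unsatisfied now: (2,1).

1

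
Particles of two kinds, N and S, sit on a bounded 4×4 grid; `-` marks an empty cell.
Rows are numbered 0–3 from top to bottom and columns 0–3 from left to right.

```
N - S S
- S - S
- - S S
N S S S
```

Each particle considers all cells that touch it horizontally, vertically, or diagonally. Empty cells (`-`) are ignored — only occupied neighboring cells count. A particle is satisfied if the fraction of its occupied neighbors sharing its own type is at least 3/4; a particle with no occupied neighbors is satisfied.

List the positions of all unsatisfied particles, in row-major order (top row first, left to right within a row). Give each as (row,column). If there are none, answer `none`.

(0,0), (1,1), (3,0), (3,1)

(0,0)N 0/1 not
(0,2)S 3/3 satisfied
(0,3)S 2/2 satisfied
(1,1)S 2/3 not
(1,3)S 4/4 satisfied
(2,2)S 6/6 satisfied
(2,3)S 4/4 satisfied
(3,0)N 0/1 not
(3,1)S 2/3 not
(3,2)S 4/4 satisfied
(3,3)S 3/3 satisfied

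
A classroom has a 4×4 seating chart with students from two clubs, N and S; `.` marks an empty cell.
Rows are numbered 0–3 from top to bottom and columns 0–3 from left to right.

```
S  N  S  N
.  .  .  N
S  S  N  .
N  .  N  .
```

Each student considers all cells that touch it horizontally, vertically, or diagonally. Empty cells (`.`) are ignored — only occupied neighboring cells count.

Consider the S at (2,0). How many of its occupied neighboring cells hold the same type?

1

Occupied neighbors of (2,0): (2,1)=S, (3,0)=N.
Same type (S): 1 of 2.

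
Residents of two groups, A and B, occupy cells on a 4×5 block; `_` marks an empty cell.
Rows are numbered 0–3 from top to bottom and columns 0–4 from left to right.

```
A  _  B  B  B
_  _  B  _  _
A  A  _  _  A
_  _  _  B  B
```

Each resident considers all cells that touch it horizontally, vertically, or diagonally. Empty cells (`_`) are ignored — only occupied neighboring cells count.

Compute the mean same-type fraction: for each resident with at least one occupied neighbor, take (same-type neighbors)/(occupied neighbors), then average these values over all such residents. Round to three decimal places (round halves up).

0.685

(0,0)A — no occupied neighbors
(0,2)B 2/2
(0,3)B 3/3
(0,4)B 1/1
(1,2)B 2/3
(2,0)A 1/1
(2,1)A 1/2
(2,4)A 0/2
(3,3)B 1/2
(3,4)B 1/2
Sum over 9 residents: 2/2 + 3/3 + 1/1 + 2/3 + 1/1 + 1/2 + 0/2 + 1/2 + 1/2 = 37/6; mean = 37/6 ÷ 9 = 37/54 = 0.685185… → 0.685.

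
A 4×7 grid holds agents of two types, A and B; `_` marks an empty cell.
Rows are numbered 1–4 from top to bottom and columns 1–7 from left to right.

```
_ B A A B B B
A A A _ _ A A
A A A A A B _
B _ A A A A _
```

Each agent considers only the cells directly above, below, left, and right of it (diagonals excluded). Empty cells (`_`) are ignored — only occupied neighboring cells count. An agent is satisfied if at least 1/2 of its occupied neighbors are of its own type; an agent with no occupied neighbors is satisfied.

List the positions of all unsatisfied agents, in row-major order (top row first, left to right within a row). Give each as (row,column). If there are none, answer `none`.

(1,2), (2,6), (3,6), (4,1)

Row 1: (1,2)B 0/2 ✗ · (1,3)A 2/3 ✓ · (1,4)A 1/2 ✓ · (1,5)B 1/2 ✓ · (1,6)B 2/3 ✓ · (1,7)B 1/2 ✓
Row 2: (2,1)A 2/2 ✓ · (2,2)A 3/4 ✓ · (2,3)A 3/3 ✓ · (2,6)A 1/3 ✗ · (2,7)A 1/2 ✓
Row 3: (3,1)A 2/3 ✓ · (3,2)A 3/3 ✓ · (3,3)A 4/4 ✓ · (3,4)A 3/3 ✓ · (3,5)A 2/3 ✓ · (3,6)B 0/3 ✗
Row 4: (4,1)B 0/1 ✗ · (4,3)A 2/2 ✓ · (4,4)A 3/3 ✓ · (4,5)A 3/3 ✓ · (4,6)A 1/2 ✓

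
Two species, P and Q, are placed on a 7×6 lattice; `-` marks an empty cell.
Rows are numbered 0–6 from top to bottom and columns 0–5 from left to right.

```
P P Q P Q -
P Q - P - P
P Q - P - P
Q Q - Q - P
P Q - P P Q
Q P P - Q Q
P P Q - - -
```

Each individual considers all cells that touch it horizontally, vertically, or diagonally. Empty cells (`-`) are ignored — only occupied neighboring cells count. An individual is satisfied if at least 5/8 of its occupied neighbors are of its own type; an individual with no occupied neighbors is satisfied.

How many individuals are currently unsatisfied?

25

Row 0: (0,0)P 2/3 ok · (0,1)P 2/4 unhappy · (0,2)Q 1/4 unhappy · (0,3)P 1/3 unhappy · (0,4)Q 0/3 unhappy
Row 1: (1,0)P 3/5 unhappy · (1,1)Q 2/6 unhappy · (1,3)P 2/4 unhappy · (1,5)P 1/2 unhappy
Row 2: (2,0)P 1/5 unhappy · (2,1)Q 3/5 unhappy · (2,3)P 1/2 unhappy · (2,5)P 2/2 ok
Row 3: (3,0)Q 3/5 unhappy · (3,1)Q 3/5 unhappy · (3,3)Q 0/3 unhappy · (3,5)P 2/3 ok
Row 4: (4,0)P 1/5 unhappy · (4,1)Q 3/6 unhappy · (4,3)P 2/4 unhappy · (4,4)P 2/6 unhappy · (4,5)Q 2/4 unhappy
Row 5: (5,0)Q 1/5 unhappy · (5,1)P 4/7 unhappy · (5,2)P 3/5 unhappy · (5,4)Q 2/4 unhappy · (5,5)Q 2/3 ok
Row 6: (6,0)P 2/3 ok · (6,1)P 3/5 unhappy · (6,2)Q 0/3 unhappy
Unsatisfied: (0,1), (0,2), (0,3), (0,4), (1,0), (1,1), (1,3), (1,5), (2,0), (2,1), (2,3), (3,0), (3,1), (3,3), (4,0), (4,1), (4,3), (4,4), (4,5), (5,0), (5,1), (5,2), (5,4), (6,1), (6,2) — 25 in total.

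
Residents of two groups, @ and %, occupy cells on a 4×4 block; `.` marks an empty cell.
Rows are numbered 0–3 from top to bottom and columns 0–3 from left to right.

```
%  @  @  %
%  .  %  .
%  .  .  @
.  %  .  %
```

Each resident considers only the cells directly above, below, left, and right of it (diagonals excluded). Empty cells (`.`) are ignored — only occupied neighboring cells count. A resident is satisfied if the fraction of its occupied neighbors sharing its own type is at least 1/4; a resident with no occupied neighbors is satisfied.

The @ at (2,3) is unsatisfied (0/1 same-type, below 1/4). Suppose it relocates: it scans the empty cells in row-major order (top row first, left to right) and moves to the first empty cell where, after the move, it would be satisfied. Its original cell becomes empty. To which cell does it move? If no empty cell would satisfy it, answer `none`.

(1,1)

Vacating (2,3). Empty cells in order:
  (1,1): 1/3 same-type → satisfied — stop here.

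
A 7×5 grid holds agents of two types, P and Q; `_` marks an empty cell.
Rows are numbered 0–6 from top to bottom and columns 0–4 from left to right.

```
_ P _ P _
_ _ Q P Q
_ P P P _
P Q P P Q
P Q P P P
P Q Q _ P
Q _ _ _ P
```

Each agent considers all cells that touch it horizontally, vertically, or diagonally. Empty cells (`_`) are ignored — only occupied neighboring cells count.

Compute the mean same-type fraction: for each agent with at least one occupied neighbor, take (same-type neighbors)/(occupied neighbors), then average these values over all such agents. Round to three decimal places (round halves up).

0.479

(0,1)P 0/1
(0,3)P 1/3
(1,2)Q 0/6
(1,3)P 3/5
(1,4)Q 0/3
(2,1)P 3/5
(2,2)P 5/7
(2,3)P 4/7
(3,0)P 2/4
(3,1)Q 1/7
(3,2)P 6/8
(3,3)P 6/7
(3,4)Q 0/4
(4,0)P 2/5
(4,1)Q 3/8
(4,2)P 3/7
(4,3)P 5/7
(4,4)P 3/4
(5,0)P 1/4
(5,1)Q 3/6
(5,2)Q 2/4
(5,4)P 3/3
(6,0)Q 1/2
(6,4)P 1/1
Sum over 24 agents: 0/1 + 1/3 + 0/6 + 3/5 + 0/3 + 3/5 + 5/7 + 4/7 + 2/4 + 1/7 + 6/8 + 6/7 + 0/4 + 2/5 + 3/8 + 3/7 + 5/7 + 3/4 + 1/4 + 3/6 + 2/4 + 3/3 + 1/2 + 1/1 = 9649/840; mean = 9649/840 ÷ 24 = 9649/20160 = 0.478621… → 0.479.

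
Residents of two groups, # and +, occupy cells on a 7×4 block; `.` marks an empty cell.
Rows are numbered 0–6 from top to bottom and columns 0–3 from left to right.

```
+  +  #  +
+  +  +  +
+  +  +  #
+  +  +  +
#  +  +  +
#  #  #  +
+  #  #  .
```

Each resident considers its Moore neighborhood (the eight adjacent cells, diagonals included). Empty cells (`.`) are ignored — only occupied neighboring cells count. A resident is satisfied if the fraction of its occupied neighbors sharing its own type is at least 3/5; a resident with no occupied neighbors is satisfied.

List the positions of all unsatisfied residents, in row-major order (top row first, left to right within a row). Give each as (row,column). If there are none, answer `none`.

Row 0: (0,0)+ 3/3 ✓ · (0,1)+ 4/5 ✓ · (0,2)# 0/5 ✗ · (0,3)+ 2/3 ✓
Row 1: (1,0)+ 5/5 ✓ · (1,1)+ 7/8 ✓ · (1,2)+ 6/8 ✓ · (1,3)+ 3/5 ✓
Row 2: (2,0)+ 5/5 ✓ · (2,1)+ 8/8 ✓ · (2,2)+ 7/8 ✓ · (2,3)# 0/5 ✗
Row 3: (3,0)+ 4/5 ✓ · (3,1)+ 7/8 ✓ · (3,2)+ 7/8 ✓ · (3,3)+ 4/5 ✓
Row 4: (4,0)# 2/5 ✗ · (4,1)+ 4/8 ✗ · (4,2)+ 6/8 ✓ · (4,3)+ 4/5 ✓
Row 5: (5,0)# 3/5 ✓ · (5,1)# 5/8 ✓ · (5,2)# 3/7 ✗ · (5,3)+ 2/4 ✗
Row 6: (6,0)+ 0/3 ✗ · (6,1)# 4/5 ✓ · (6,2)# 3/4 ✓

(0,2), (2,3), (4,0), (4,1), (5,2), (5,3), (6,0)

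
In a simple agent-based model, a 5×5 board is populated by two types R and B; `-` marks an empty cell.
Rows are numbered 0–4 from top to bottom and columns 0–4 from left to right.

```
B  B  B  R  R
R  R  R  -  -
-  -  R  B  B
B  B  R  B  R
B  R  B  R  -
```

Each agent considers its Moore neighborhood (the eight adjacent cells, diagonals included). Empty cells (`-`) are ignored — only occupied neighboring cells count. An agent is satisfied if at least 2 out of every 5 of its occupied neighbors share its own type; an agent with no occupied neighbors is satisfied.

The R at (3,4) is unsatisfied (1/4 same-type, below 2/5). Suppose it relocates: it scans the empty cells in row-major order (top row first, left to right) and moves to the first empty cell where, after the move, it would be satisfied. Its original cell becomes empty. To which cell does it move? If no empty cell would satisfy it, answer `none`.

Vacating (3,4). Empty cells in order:
  (1,3): 4/7 same-type → satisfied — stop here.

(1,3)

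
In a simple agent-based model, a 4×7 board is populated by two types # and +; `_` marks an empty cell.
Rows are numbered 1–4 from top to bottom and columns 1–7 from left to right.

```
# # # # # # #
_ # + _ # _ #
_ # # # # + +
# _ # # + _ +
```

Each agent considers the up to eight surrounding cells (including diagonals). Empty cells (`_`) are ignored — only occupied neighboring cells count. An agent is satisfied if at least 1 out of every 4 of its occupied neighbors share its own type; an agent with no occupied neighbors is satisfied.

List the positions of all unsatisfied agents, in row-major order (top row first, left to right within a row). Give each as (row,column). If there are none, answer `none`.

(2,3)

Row 1: (1,1)# 2/2 ok · (1,2)# 3/4 ok · (1,3)# 3/4 ok · (1,4)# 3/4 ok · (1,5)# 3/3 ok · (1,6)# 4/4 ok · (1,7)# 2/2 ok
Row 2: (2,2)# 5/6 ok · (2,3)+ 0/7 unhappy · (2,5)# 5/6 ok · (2,7)# 2/4 ok
Row 3: (3,2)# 4/5 ok · (3,3)# 5/6 ok · (3,4)# 5/7 ok · (3,5)# 3/5 ok · (3,6)+ 3/6 ok · (3,7)+ 2/3 ok
Row 4: (4,1)# 1/1 ok · (4,3)# 4/4 ok · (4,4)# 4/5 ok · (4,5)+ 1/4 ok · (4,7)+ 2/2 ok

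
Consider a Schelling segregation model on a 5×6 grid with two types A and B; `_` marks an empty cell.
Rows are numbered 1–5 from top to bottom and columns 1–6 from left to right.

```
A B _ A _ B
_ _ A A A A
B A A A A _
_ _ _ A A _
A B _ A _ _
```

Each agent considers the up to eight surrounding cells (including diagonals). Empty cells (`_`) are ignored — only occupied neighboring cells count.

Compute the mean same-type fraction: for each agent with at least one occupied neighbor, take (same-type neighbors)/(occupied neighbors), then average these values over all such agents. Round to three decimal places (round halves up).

Row 1: (1,1)A 0/1 · (1,2)B 0/2 · (1,4)A 3/3 · (1,6)B 0/2
Row 2: (2,3)A 5/6 · (2,4)A 6/6 · (2,5)A 5/6 · (2,6)A 2/3
Row 3: (3,1)B 0/1 · (3,2)A 2/3 · (3,3)A 5/5 · (3,4)A 7/7 · (3,5)A 6/6
Row 4: (4,4)A 5/5 · (4,5)A 4/4
Row 5: (5,1)A 0/1 · (5,2)B 0/1 · (5,4)A 2/2
Sum over 18 agents: 0/1 + 0/2 + 3/3 + 0/2 + 5/6 + 6/6 + 5/6 + 2/3 + 0/1 + 2/3 + 5/5 + 7/7 + 6/6 + 5/5 + 4/4 + 0/1 + 0/1 + 2/2 = 11; mean = 11 ÷ 18 = 11/18 = 0.611111… → 0.611.

0.611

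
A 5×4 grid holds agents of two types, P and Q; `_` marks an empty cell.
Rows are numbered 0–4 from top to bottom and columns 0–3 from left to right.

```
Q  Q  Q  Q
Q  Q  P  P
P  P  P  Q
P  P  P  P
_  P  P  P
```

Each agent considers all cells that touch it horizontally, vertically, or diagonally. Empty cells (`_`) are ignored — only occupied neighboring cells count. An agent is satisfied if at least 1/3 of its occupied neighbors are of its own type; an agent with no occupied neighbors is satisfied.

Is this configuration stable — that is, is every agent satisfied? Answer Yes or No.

Row 0: (0,0)Q 3/3 ok · (0,1)Q 4/5 ok · (0,2)Q 3/5 ok · (0,3)Q 1/3 ok
Row 1: (1,0)Q 3/5 ok · (1,1)Q 4/8 ok · (1,2)P 3/8 ok · (1,3)P 2/5 ok
Row 2: (2,0)P 3/5 ok · (2,1)P 6/8 ok · (2,2)P 6/8 ok · (2,3)Q 0/5 unhappy
Row 3: (3,0)P 4/4 ok · (3,1)P 7/7 ok · (3,2)P 7/8 ok · (3,3)P 4/5 ok
Row 4: (4,1)P 4/4 ok · (4,2)P 5/5 ok · (4,3)P 3/3 ok
For instance (2,3) has only 0/5 same-type neighbors, below 1/3.

No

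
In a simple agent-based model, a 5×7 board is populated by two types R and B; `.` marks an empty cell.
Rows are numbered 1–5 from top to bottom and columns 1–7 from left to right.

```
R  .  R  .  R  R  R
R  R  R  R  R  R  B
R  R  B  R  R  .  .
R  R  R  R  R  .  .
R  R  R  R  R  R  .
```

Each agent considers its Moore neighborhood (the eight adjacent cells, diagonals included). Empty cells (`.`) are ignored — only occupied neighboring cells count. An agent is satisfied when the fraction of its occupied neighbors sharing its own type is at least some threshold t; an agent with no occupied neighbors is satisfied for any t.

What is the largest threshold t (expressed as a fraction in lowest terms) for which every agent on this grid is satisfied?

Row 1: (1,1)R 2/2 · (1,3)R 3/3 · (1,5)R 4/4 · (1,6)R 4/5 · (1,7)R 2/3
Row 2: (2,1)R 4/4 · (2,2)R 6/7 · (2,3)R 5/6 · (2,4)R 6/7 · (2,5)R 6/6 · (2,6)R 5/6 · (2,7)B 0/3
Row 3: (3,1)R 5/5 · (3,2)R 7/8 · (3,3)B 0/8 · (3,4)R 7/8 · (3,5)R 6/6
Row 4: (4,1)R 5/5 · (4,2)R 7/8 · (4,3)R 7/8 · (4,4)R 7/8 · (4,5)R 6/6
Row 5: (5,1)R 3/3 · (5,2)R 5/5 · (5,3)R 5/5 · (5,4)R 5/5 · (5,5)R 4/4 · (5,6)R 2/2
The smallest same-type fraction is 0/3 at (2,7), which reduces to 0/1. Any threshold above that leaves this agent unsatisfied.

0/1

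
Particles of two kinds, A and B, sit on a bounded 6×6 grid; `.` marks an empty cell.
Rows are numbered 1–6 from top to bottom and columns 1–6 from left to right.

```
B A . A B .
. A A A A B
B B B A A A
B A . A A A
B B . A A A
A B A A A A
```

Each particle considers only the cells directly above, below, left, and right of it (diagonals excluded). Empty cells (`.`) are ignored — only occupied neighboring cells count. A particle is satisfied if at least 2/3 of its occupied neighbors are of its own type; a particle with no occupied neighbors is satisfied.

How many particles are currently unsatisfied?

12

(1,1)B 0/1 unhappy
(1,2)A 1/2 unhappy
(1,4)A 1/2 unhappy
(1,5)B 0/2 unhappy
(2,2)A 2/3 ok
(2,3)A 2/3 ok
(2,4)A 4/4 ok
(2,5)A 2/4 unhappy
(2,6)B 0/2 unhappy
(3,1)B 2/2 ok
(3,2)B 2/4 unhappy
(3,3)B 1/3 unhappy
(3,4)A 3/4 ok
(3,5)A 4/4 ok
(3,6)A 2/3 ok
(4,1)B 2/3 ok
(4,2)A 0/3 unhappy
(4,4)A 3/3 ok
(4,5)A 4/4 ok
(4,6)A 3/3 ok
(5,1)B 2/3 ok
(5,2)B 2/3 ok
(5,4)A 3/3 ok
(5,5)A 4/4 ok
(5,6)A 3/3 ok
(6,1)A 0/2 unhappy
(6,2)B 1/3 unhappy
(6,3)A 1/2 unhappy
(6,4)A 3/3 ok
(6,5)A 3/3 ok
(6,6)A 2/2 ok
Unsatisfied: (1,1), (1,2), (1,4), (1,5), (2,5), (2,6), (3,2), (3,3), (4,2), (6,1), (6,2), (6,3) — 12 in total.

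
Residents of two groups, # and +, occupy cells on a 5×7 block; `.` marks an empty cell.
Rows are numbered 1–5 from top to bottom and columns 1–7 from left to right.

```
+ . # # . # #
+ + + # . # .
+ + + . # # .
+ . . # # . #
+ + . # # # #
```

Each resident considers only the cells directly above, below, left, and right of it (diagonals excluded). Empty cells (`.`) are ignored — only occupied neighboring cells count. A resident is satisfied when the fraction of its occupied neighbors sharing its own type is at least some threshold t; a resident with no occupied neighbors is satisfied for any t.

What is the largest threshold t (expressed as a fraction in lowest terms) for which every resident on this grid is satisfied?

1/2

Row 1: (1,1)+ 1/1 · (1,3)# 1/2 · (1,4)# 2/2 · (1,6)# 2/2 · (1,7)# 1/1
Row 2: (2,1)+ 3/3 · (2,2)+ 3/3 · (2,3)+ 2/4 · (2,4)# 1/2 · (2,6)# 2/2
Row 3: (3,1)+ 3/3 · (3,2)+ 3/3 · (3,3)+ 2/2 · (3,5)# 2/2 · (3,6)# 2/2
Row 4: (4,1)+ 2/2 · (4,4)# 2/2 · (4,5)# 3/3 · (4,7)# 1/1
Row 5: (5,1)+ 2/2 · (5,2)+ 1/1 · (5,4)# 2/2 · (5,5)# 3/3 · (5,6)# 2/2 · (5,7)# 2/2
The smallest same-type fraction is 1/2 at (1,3), which reduces to 1/2. Any threshold above that leaves this resident unsatisfied.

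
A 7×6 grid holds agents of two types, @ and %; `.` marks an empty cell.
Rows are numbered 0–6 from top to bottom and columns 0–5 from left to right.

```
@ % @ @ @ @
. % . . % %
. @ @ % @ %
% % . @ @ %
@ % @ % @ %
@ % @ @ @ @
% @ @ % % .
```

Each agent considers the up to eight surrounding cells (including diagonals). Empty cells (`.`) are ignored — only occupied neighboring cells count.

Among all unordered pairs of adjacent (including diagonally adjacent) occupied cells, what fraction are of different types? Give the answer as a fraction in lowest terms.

29/48

Scan each occupied cell's neighbors to the right and below (and the two forward diagonals) so each pair is counted once.
Row 0: @(0,0)–%(0,1)≠ @(0,0)–%(1,1)≠ %(0,1)–@(0,2)≠ %(0,1)–%(1,1)= @(0,2)–@(0,3)= @(0,2)–%(1,1)≠ @(0,3)–@(0,4)= @(0,3)–%(1,4)≠ @(0,4)–@(0,5)= @(0,4)–%(1,4)≠ @(0,4)–%(1,5)≠ @(0,5)–%(1,5)≠ @(0,5)–%(1,4)≠  → 9/13 unlike.
Row 1: %(1,1)–@(2,1)≠ %(1,1)–@(2,2)≠ %(1,4)–%(1,5)= %(1,4)–@(2,4)≠ %(1,4)–%(2,5)= %(1,4)–%(2,3)= %(1,5)–%(2,5)= %(1,5)–@(2,4)≠  → 4/8 unlike.
Row 2: @(2,1)–@(2,2)= @(2,1)–%(3,1)≠ @(2,1)–%(3,0)≠ @(2,2)–%(2,3)≠ @(2,2)–@(3,3)= @(2,2)–%(3,1)≠ %(2,3)–@(2,4)≠ %(2,3)–@(3,3)≠ %(2,3)–@(3,4)≠ @(2,4)–%(2,5)≠ @(2,4)–@(3,4)= @(2,4)–%(3,5)≠ @(2,4)–@(3,3)= %(2,5)–%(3,5)= %(2,5)–@(3,4)≠  → 10/15 unlike.
Row 3: %(3,0)–%(3,1)= %(3,0)–@(4,0)≠ %(3,0)–%(4,1)= %(3,1)–%(4,1)= %(3,1)–@(4,2)≠ %(3,1)–@(4,0)≠ @(3,3)–@(3,4)= @(3,3)–%(4,3)≠ @(3,3)–@(4,4)= @(3,3)–@(4,2)= @(3,4)–%(3,5)≠ @(3,4)–@(4,4)= @(3,4)–%(4,5)≠ @(3,4)–%(4,3)≠ %(3,5)–%(4,5)= %(3,5)–@(4,4)≠  → 8/16 unlike.
Row 4: @(4,0)–%(4,1)≠ @(4,0)–@(5,0)= @(4,0)–%(5,1)≠ %(4,1)–@(4,2)≠ %(4,1)–%(5,1)= %(4,1)–@(5,2)≠ %(4,1)–@(5,0)≠ @(4,2)–%(4,3)≠ @(4,2)–@(5,2)= @(4,2)–@(5,3)= @(4,2)–%(5,1)≠ %(4,3)–@(4,4)≠ %(4,3)–@(5,3)≠ %(4,3)–@(5,4)≠ %(4,3)–@(5,2)≠ @(4,4)–%(4,5)≠ @(4,4)–@(5,4)= @(4,4)–@(5,5)= @(4,4)–@(5,3)= %(4,5)–@(5,5)≠ %(4,5)–@(5,4)≠  → 14/21 unlike.
Row 5: @(5,0)–%(5,1)≠ @(5,0)–%(6,0)≠ @(5,0)–@(6,1)= %(5,1)–@(5,2)≠ %(5,1)–@(6,1)≠ %(5,1)–@(6,2)≠ %(5,1)–%(6,0)= @(5,2)–@(5,3)= @(5,2)–@(6,2)= @(5,2)–%(6,3)≠ @(5,2)–@(6,1)= @(5,3)–@(5,4)= @(5,3)–%(6,3)≠ @(5,3)–%(6,4)≠ @(5,3)–@(6,2)= @(5,4)–@(5,5)= @(5,4)–%(6,4)≠ @(5,4)–%(6,3)≠ @(5,5)–%(6,4)≠  → 11/19 unlike.
Row 6: %(6,0)–@(6,1)≠ @(6,1)–@(6,2)= @(6,2)–%(6,3)≠ %(6,3)–%(6,4)=  → 2/4 unlike.
Total adjacent occupied pairs: 96; unlike-type pairs: 58.
58/96 reduces to 29/48.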